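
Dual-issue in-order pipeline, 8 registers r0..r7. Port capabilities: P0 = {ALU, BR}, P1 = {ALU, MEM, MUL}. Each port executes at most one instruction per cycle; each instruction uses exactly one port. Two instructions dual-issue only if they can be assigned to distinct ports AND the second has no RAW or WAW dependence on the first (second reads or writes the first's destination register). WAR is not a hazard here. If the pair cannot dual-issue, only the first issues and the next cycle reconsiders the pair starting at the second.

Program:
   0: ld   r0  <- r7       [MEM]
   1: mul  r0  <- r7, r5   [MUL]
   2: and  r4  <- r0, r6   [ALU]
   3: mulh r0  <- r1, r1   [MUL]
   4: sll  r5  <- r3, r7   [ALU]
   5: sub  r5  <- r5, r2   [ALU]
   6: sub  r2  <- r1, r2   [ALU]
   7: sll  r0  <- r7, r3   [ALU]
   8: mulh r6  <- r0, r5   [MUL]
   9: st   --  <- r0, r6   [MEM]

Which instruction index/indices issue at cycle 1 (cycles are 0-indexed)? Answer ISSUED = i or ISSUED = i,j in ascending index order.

ISSUED = 1

#0 head=0: ld i0 no-port MEM/MUL
#1 head=1: mul i1 RAW r0
#2 head=2: and;mulh i2+i3 2-wide
#3 head=4: sll i4 RAW+WAW r5
#4 head=5: sub;sub i5+i6 2-wide
#5 head=7: sll i7 RAW r0
#6 head=8: mulh i8 no-port MUL/MEM
#7 head=9: st i9 tail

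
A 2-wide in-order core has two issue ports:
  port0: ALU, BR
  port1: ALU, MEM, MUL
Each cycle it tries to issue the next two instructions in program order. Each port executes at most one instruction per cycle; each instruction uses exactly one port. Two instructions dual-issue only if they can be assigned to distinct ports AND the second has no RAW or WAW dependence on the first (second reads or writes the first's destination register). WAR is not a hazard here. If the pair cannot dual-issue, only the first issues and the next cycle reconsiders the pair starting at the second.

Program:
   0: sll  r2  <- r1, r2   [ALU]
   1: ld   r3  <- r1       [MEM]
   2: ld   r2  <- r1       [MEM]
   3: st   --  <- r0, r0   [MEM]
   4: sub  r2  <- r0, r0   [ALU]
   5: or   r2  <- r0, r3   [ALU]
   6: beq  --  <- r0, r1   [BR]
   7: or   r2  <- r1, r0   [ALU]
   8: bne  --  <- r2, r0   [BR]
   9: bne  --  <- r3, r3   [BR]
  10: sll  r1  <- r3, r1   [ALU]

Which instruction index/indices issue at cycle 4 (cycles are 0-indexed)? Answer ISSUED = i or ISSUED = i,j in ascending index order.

t=0 i0&i1:sll ld ; dual
t=1 i2:ld ; no-port MEM/MEM
t=2 i3&i4:st sub ; dual
t=3 i5&i6:or beq ; dual
t=4 i7:or ; RAW r2
t=5 i8:bne ; no-port BR/BR
t=6 i9&i10:bne sll ; dual

ISSUED = 7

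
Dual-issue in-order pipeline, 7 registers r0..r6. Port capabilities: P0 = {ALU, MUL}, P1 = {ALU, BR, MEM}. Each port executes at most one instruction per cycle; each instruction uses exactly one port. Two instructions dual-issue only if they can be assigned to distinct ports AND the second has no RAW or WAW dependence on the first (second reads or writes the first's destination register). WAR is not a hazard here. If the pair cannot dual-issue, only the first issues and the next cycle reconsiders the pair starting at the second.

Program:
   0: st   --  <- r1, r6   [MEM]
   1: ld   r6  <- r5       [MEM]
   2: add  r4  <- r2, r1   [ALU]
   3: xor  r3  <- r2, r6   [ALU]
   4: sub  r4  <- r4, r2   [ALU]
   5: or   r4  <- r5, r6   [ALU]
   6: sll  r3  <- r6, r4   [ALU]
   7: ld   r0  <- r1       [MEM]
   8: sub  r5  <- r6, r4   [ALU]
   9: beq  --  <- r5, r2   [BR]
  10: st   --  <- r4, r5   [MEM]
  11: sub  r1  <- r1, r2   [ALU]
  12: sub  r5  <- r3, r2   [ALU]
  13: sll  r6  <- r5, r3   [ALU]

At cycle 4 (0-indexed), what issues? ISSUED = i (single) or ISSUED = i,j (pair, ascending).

ISSUED = 6,7

0. st @i0  | no-port MEM/MEM
1. ld+add @i1/i2  | 2-wide
2. xor+sub @i3/i4  | 2-wide
3. or @i5  | RAW r4
4. sll+ld @i6/i7  | 2-wide
5. sub @i8  | RAW r5
6. beq @i9  | no-port BR/MEM
7. st+sub @i10/i11  | 2-wide
8. sub @i12  | RAW r5
9. sll @i13  | tail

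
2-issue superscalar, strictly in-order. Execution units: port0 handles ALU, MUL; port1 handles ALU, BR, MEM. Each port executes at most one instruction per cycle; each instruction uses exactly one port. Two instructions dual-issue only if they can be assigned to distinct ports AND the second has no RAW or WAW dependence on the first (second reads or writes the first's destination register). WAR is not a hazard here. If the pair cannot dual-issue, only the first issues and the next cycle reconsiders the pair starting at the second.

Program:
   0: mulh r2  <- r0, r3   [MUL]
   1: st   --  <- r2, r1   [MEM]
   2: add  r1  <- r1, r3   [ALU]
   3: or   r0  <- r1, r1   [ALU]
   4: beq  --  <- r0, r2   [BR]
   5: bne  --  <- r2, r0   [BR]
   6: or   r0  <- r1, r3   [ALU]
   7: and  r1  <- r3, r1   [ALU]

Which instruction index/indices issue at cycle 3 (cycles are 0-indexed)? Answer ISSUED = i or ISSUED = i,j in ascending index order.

ISSUED = 4

[0] i0  mulh  -- RAW r2
[1] i1,i2  st;add  -- pair
[2] i3  or  -- RAW r0
[3] i4  beq  -- no-port BR/BR
[4] i5,i6  bne;or  -- pair
[5] i7  and  -- tail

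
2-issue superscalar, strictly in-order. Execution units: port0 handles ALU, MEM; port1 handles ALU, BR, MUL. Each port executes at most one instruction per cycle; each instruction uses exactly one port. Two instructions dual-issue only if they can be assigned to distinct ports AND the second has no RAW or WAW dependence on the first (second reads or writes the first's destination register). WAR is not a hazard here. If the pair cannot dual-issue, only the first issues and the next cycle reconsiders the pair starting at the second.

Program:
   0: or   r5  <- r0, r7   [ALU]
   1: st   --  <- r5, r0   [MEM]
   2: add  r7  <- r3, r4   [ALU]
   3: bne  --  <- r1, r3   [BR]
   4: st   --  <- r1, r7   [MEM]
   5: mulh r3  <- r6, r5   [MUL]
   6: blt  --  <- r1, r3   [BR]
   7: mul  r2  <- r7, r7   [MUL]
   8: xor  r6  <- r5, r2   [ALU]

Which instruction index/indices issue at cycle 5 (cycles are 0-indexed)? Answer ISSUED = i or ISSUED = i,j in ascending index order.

ISSUED = 7

#0 head=0: or.ALU i0 RAW r5
#1 head=1: st.MEM/add.ALU i1,i2 2-wide
#2 head=3: bne.BR/st.MEM i3,i4 2-wide
#3 head=5: mulh.MUL i5 no-port MUL/BR
#4 head=6: blt.BR i6 no-port BR/MUL
#5 head=7: mul.MUL i7 RAW r2
#6 head=8: xor.ALU i8 tail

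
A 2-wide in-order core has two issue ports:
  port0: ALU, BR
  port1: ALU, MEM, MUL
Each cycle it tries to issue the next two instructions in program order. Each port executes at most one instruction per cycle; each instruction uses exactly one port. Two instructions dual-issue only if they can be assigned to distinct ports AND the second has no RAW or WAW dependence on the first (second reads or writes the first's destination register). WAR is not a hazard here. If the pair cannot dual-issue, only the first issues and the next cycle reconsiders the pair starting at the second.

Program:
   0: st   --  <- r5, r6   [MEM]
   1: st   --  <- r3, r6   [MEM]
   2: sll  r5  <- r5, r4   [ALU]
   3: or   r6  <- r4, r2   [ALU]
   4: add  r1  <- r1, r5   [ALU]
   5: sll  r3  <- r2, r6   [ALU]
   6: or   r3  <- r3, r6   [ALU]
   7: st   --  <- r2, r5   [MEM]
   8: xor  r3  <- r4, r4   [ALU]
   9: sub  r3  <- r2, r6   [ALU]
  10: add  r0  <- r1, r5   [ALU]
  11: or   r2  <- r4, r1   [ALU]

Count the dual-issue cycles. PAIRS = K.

[0] i0  st  -- no-port MEM/MEM
[1] i1&i2  st+sll  -- 2-wide
[2] i3&i4  or+add  -- 2-wide
[3] i5  sll  -- RAW+WAW r3
[4] i6&i7  or+st  -- 2-wide
[5] i8  xor  -- WAW r3
[6] i9&i10  sub+add  -- 2-wide
[7] i11  or  -- tail

PAIRS = 4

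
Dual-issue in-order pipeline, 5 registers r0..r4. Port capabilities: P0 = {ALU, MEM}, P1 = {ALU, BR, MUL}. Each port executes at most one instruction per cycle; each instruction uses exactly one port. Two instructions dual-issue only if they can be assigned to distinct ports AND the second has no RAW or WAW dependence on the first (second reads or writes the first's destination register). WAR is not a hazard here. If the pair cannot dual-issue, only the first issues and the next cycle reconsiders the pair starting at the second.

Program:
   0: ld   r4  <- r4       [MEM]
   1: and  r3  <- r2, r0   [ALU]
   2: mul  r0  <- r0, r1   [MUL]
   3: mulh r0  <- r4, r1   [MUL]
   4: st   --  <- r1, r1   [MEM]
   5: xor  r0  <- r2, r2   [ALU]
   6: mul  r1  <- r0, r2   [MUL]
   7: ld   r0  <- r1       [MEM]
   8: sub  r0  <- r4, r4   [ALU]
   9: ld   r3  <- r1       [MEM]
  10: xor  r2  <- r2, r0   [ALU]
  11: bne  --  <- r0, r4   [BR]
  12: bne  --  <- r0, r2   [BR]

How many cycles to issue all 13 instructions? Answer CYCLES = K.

CYCLES = 9

  cy0 -> i0,i1 (ld/and) dual
  cy1 -> i2 (mul) no-port MUL/MUL
  cy2 -> i3,i4 (mulh/st) dual
  cy3 -> i5 (xor) RAW r0
  cy4 -> i6 (mul) RAW r1
  cy5 -> i7 (ld) WAW r0
  cy6 -> i8,i9 (sub/ld) dual
  cy7 -> i10,i11 (xor/bne) dual
  cy8 -> i12 (bne) tail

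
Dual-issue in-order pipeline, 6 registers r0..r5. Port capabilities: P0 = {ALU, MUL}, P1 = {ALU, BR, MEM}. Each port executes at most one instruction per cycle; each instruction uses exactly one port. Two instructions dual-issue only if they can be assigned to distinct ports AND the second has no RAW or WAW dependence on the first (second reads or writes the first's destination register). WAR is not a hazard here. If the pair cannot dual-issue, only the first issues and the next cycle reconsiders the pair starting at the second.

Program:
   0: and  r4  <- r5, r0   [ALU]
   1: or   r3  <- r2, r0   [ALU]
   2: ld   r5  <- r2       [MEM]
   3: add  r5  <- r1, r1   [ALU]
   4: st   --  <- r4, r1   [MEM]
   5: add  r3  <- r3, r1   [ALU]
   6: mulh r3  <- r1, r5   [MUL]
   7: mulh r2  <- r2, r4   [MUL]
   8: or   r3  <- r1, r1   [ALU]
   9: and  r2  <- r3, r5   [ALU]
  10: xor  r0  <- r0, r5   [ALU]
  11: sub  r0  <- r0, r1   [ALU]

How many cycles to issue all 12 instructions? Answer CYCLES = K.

CYCLES = 8

  cy0 -> i0+i1 (and.ALU or.ALU) dual
  cy1 -> i2 (ld.MEM) WAW r5
  cy2 -> i3+i4 (add.ALU st.MEM) dual
  cy3 -> i5 (add.ALU) WAW r3
  cy4 -> i6 (mulh.MUL) no-port MUL/MUL
  cy5 -> i7+i8 (mulh.MUL or.ALU) dual
  cy6 -> i9+i10 (and.ALU xor.ALU) dual
  cy7 -> i11 (sub.ALU) tail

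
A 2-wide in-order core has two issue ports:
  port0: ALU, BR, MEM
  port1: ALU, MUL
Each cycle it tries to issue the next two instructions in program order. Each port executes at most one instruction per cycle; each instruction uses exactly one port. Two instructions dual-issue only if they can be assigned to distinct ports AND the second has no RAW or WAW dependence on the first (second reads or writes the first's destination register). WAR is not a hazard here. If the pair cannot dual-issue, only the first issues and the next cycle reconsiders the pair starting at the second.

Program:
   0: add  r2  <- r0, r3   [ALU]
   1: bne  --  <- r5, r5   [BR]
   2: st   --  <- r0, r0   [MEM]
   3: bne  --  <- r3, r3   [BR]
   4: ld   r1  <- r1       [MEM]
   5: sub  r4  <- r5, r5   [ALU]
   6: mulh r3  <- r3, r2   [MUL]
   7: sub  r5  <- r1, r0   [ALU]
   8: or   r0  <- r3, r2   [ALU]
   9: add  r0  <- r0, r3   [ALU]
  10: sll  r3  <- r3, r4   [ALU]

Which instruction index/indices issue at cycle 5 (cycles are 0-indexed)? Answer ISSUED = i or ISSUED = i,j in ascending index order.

  cy0 -> i0/i1 (add.ALU bne.BR) dual
  cy1 -> i2 (st.MEM) no-port MEM/BR
  cy2 -> i3 (bne.BR) no-port BR/MEM
  cy3 -> i4/i5 (ld.MEM sub.ALU) dual
  cy4 -> i6/i7 (mulh.MUL sub.ALU) dual
  cy5 -> i8 (or.ALU) RAW+WAW r0
  cy6 -> i9/i10 (add.ALU sll.ALU) dual

ISSUED = 8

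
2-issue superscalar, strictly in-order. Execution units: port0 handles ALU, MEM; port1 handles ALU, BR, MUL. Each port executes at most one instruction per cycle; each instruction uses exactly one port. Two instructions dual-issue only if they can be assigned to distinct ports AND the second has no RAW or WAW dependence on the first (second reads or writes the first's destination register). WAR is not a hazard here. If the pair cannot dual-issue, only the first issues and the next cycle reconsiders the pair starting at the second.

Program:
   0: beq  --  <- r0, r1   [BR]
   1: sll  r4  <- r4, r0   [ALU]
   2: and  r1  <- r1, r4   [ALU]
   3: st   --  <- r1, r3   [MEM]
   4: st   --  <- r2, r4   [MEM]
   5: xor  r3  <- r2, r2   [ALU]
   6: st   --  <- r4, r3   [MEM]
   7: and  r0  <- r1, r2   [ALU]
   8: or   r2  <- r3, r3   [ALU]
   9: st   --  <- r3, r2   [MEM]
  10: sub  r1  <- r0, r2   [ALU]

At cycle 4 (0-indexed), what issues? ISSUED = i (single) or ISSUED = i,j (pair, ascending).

c0: i0&i1 beq+sll  pair
c1: i2 and  RAW r1
c2: i3 st  no-port MEM/MEM
c3: i4&i5 st+xor  pair
c4: i6&i7 st+and  pair
c5: i8 or  RAW r2
c6: i9&i10 st+sub  pair

ISSUED = 6,7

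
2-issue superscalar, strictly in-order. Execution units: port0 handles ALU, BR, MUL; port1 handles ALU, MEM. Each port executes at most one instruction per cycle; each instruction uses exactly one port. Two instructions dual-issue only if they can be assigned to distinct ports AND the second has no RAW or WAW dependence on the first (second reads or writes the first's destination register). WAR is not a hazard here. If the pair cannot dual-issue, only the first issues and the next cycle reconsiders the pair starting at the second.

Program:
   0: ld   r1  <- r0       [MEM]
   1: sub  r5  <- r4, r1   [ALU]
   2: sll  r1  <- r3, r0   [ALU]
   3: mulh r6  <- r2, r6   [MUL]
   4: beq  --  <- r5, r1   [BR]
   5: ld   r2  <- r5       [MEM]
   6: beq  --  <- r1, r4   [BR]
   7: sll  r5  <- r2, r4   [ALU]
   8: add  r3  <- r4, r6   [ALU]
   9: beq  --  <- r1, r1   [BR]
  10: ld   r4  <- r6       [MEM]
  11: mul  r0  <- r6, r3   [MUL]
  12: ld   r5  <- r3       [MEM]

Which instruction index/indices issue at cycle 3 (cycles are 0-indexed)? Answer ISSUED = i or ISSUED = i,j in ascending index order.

0. ld @i0  | RAW r1
1. sub+sll @i1/i2  | dual
2. mulh @i3  | no-port MUL/BR
3. beq+ld @i4/i5  | dual
4. beq+sll @i6/i7  | dual
5. add+beq @i8/i9  | dual
6. ld+mul @i10/i11  | dual
7. ld @i12  | tail

ISSUED = 4,5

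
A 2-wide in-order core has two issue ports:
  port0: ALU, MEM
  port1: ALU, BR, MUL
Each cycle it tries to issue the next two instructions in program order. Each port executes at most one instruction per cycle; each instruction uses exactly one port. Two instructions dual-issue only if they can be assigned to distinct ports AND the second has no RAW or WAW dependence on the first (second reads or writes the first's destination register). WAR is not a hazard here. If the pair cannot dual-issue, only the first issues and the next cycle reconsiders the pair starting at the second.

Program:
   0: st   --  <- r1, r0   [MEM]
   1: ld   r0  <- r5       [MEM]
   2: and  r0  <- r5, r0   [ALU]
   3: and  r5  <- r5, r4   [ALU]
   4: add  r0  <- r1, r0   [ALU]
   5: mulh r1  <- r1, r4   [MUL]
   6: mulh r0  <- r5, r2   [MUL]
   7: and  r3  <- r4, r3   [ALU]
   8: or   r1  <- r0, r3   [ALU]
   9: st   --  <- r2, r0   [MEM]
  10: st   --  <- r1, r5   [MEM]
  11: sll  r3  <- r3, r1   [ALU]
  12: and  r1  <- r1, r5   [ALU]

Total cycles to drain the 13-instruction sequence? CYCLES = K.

CYCLES = 8

  cy0 -> i0 (st.MEM) no-port MEM/MEM
  cy1 -> i1 (ld.MEM) RAW+WAW r0
  cy2 -> i2,i3 (and.ALU+and.ALU) 2-wide
  cy3 -> i4,i5 (add.ALU+mulh.MUL) 2-wide
  cy4 -> i6,i7 (mulh.MUL+and.ALU) 2-wide
  cy5 -> i8,i9 (or.ALU+st.MEM) 2-wide
  cy6 -> i10,i11 (st.MEM+sll.ALU) 2-wide
  cy7 -> i12 (and.ALU) tail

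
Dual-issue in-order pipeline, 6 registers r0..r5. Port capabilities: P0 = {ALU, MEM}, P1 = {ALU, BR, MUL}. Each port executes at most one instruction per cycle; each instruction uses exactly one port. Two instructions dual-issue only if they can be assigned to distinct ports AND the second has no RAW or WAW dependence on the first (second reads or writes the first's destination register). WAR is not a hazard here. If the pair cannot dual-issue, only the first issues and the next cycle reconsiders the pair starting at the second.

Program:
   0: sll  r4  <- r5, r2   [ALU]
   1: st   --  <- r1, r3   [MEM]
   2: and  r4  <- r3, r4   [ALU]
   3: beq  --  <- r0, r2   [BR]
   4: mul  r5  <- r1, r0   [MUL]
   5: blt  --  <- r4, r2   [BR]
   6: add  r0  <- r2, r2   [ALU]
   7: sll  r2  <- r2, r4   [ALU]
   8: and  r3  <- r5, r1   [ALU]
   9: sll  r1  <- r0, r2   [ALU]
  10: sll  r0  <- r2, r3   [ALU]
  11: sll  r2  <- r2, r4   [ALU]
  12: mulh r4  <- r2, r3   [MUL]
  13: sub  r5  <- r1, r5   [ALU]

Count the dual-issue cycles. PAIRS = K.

PAIRS = 6

[0] i0&i1  sll st  -- pair
[1] i2&i3  and beq  -- pair
[2] i4  mul  -- no-port MUL/BR
[3] i5&i6  blt add  -- pair
[4] i7&i8  sll and  -- pair
[5] i9&i10  sll sll  -- pair
[6] i11  sll  -- RAW r2
[7] i12&i13  mulh sub  -- pair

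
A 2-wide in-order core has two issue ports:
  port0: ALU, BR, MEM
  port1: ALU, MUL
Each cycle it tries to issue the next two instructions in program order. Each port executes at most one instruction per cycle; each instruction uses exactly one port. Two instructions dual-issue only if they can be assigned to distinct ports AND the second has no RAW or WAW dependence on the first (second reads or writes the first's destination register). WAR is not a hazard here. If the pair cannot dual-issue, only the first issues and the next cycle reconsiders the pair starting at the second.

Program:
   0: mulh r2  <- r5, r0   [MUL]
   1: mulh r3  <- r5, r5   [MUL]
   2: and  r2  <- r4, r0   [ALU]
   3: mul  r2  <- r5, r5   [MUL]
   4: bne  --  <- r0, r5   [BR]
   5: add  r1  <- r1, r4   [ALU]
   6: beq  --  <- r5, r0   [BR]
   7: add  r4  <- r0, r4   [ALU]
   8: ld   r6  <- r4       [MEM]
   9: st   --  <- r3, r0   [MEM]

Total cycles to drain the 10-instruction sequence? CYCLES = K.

t=0 i0:mulh.MUL ; no-port MUL/MUL
t=1 i1/i2:mulh.MUL and.ALU ; 2-wide
t=2 i3/i4:mul.MUL bne.BR ; 2-wide
t=3 i5/i6:add.ALU beq.BR ; 2-wide
t=4 i7:add.ALU ; RAW r4
t=5 i8:ld.MEM ; no-port MEM/MEM
t=6 i9:st.MEM ; tail

CYCLES = 7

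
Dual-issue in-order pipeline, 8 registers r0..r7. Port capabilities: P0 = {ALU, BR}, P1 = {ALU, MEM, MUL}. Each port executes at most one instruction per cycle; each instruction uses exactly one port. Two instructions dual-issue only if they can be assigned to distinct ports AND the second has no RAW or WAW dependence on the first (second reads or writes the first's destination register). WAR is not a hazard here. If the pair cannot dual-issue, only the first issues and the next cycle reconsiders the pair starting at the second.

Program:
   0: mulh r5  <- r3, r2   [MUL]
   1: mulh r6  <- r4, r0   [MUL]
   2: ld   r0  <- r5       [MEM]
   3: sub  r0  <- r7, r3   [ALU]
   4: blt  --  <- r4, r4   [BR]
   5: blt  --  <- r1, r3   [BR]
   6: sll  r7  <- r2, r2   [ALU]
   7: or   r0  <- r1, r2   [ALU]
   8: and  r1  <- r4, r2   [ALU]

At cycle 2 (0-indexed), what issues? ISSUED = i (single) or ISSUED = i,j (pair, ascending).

#0 head=0: mulh.MUL i0 no-port MUL/MUL
#1 head=1: mulh.MUL i1 no-port MUL/MEM
#2 head=2: ld.MEM i2 WAW r0
#3 head=3: sub.ALU;blt.BR i3/i4 pair
#4 head=5: blt.BR;sll.ALU i5/i6 pair
#5 head=7: or.ALU;and.ALU i7/i8 pair

ISSUED = 2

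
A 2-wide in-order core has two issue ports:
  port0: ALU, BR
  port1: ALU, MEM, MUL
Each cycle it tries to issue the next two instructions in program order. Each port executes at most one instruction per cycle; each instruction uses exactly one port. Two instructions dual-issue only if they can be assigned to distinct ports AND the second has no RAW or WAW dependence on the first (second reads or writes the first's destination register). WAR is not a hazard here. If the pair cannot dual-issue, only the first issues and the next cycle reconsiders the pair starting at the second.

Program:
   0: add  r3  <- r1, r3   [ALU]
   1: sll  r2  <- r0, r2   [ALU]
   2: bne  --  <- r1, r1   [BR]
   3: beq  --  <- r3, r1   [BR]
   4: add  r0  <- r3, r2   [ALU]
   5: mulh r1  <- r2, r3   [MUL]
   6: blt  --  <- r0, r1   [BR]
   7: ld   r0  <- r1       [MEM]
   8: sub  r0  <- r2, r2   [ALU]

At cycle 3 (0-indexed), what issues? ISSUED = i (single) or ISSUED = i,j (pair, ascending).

ISSUED = 5

t=0 i0&i1:add/sll ; pair
t=1 i2:bne ; no-port BR/BR
t=2 i3&i4:beq/add ; pair
t=3 i5:mulh ; RAW r1
t=4 i6&i7:blt/ld ; pair
t=5 i8:sub ; tail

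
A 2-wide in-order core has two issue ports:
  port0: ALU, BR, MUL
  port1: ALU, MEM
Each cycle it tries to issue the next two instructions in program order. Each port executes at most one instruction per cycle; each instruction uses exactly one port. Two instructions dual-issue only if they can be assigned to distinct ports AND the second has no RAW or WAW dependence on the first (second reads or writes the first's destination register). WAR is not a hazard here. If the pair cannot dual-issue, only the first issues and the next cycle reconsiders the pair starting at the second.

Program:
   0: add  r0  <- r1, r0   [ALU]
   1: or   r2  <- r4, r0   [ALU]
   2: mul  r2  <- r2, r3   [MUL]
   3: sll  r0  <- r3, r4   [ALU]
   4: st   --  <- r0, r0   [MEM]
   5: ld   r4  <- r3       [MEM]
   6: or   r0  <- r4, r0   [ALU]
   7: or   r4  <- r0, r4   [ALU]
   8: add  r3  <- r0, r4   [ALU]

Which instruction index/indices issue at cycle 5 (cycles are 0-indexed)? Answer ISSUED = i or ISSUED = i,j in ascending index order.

ISSUED = 6

c0: i0 add  RAW r0
c1: i1 or  RAW+WAW r2
c2: i2/i3 mul;sll  2-wide
c3: i4 st  no-port MEM/MEM
c4: i5 ld  RAW r4
c5: i6 or  RAW r0
c6: i7 or  RAW r4
c7: i8 add  tail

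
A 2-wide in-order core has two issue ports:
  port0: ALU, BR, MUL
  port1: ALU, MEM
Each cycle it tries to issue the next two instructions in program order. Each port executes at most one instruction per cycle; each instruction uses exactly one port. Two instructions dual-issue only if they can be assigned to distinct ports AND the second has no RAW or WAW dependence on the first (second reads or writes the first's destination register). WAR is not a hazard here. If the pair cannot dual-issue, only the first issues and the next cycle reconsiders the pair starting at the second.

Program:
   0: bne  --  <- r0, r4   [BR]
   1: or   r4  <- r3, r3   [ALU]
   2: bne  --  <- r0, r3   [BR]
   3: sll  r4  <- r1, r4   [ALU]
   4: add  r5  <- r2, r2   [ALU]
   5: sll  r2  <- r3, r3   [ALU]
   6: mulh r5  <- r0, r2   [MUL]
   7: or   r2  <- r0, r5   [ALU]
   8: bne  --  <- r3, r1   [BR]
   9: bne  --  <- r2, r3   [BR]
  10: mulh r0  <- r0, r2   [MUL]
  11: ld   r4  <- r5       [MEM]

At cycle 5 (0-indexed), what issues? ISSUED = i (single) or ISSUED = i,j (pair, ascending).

ISSUED = 9

c0: i0+i1 bne.BR+or.ALU  pair
c1: i2+i3 bne.BR+sll.ALU  pair
c2: i4+i5 add.ALU+sll.ALU  pair
c3: i6 mulh.MUL  RAW r5
c4: i7+i8 or.ALU+bne.BR  pair
c5: i9 bne.BR  no-port BR/MUL
c6: i10+i11 mulh.MUL+ld.MEM  pair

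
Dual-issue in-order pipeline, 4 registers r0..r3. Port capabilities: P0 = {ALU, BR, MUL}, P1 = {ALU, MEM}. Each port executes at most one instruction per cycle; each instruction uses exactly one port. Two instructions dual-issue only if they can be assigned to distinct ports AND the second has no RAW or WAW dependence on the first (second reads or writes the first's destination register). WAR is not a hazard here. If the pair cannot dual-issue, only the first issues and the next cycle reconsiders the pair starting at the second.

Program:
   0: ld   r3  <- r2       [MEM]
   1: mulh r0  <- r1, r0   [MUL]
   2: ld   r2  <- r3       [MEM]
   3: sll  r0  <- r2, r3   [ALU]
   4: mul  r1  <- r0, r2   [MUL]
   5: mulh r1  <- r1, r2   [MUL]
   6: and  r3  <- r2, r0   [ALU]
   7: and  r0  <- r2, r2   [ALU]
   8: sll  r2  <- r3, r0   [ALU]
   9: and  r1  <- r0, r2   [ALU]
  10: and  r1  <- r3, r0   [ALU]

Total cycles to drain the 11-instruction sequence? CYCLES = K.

t=0 i0+i1:ld mulh ; 2-wide
t=1 i2:ld ; RAW r2
t=2 i3:sll ; RAW r0
t=3 i4:mul ; no-port MUL/MUL
t=4 i5+i6:mulh and ; 2-wide
t=5 i7:and ; RAW r0
t=6 i8:sll ; RAW r2
t=7 i9:and ; WAW r1
t=8 i10:and ; tail

CYCLES = 9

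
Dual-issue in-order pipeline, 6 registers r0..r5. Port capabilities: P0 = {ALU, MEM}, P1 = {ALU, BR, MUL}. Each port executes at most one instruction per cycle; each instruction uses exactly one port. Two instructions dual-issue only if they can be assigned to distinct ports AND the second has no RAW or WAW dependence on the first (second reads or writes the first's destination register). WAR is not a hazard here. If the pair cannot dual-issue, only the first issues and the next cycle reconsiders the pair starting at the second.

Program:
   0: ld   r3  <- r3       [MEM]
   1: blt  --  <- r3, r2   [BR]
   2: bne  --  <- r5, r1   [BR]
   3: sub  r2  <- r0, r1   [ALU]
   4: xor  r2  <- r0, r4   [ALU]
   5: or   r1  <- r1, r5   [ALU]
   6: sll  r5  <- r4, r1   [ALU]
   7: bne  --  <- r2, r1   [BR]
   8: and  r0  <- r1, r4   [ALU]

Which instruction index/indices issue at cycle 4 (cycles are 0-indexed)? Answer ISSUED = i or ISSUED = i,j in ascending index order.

0. ld @i0  | RAW r3
1. blt @i1  | no-port BR/BR
2. bne/sub @i2,i3  | 2-wide
3. xor/or @i4,i5  | 2-wide
4. sll/bne @i6,i7  | 2-wide
5. and @i8  | tail

ISSUED = 6,7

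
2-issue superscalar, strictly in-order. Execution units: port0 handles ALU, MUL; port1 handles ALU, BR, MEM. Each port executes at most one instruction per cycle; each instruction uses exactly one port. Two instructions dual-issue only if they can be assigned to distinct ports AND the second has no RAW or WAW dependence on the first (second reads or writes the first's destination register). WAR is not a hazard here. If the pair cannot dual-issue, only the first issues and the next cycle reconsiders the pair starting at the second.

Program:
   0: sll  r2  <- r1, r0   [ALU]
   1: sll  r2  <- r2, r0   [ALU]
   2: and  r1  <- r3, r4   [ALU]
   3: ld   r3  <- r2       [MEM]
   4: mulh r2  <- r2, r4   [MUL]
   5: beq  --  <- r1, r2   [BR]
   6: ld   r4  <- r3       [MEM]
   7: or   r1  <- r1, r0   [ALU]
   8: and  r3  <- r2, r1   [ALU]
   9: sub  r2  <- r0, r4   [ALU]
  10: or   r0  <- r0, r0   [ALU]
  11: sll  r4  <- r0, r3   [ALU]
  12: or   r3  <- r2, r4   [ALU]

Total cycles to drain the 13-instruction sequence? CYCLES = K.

CYCLES = 9

t=0 i0:sll ; RAW+WAW r2
t=1 i1+i2:sll/and ; dual
t=2 i3+i4:ld/mulh ; dual
t=3 i5:beq ; no-port BR/MEM
t=4 i6+i7:ld/or ; dual
t=5 i8+i9:and/sub ; dual
t=6 i10:or ; RAW r0
t=7 i11:sll ; RAW r4
t=8 i12:or ; tail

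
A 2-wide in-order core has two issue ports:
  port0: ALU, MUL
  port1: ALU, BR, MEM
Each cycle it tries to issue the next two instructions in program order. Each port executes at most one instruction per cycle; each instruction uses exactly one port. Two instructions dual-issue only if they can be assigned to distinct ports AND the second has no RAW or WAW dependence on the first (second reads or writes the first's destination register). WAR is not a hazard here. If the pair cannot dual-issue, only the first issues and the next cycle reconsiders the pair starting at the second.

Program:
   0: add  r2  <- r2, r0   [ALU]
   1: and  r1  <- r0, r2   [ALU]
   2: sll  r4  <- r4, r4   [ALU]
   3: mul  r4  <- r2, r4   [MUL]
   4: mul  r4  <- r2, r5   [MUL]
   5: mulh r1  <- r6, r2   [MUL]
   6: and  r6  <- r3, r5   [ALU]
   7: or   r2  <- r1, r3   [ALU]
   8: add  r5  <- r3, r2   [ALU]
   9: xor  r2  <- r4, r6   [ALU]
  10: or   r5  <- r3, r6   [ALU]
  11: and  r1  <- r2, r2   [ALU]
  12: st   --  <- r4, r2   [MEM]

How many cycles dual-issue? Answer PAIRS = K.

[0] i0  add.ALU  -- RAW r2
[1] i1+i2  and.ALU/sll.ALU  -- dual
[2] i3  mul.MUL  -- no-port MUL/MUL
[3] i4  mul.MUL  -- no-port MUL/MUL
[4] i5+i6  mulh.MUL/and.ALU  -- dual
[5] i7  or.ALU  -- RAW r2
[6] i8+i9  add.ALU/xor.ALU  -- dual
[7] i10+i11  or.ALU/and.ALU  -- dual
[8] i12  st.MEM  -- tail

PAIRS = 4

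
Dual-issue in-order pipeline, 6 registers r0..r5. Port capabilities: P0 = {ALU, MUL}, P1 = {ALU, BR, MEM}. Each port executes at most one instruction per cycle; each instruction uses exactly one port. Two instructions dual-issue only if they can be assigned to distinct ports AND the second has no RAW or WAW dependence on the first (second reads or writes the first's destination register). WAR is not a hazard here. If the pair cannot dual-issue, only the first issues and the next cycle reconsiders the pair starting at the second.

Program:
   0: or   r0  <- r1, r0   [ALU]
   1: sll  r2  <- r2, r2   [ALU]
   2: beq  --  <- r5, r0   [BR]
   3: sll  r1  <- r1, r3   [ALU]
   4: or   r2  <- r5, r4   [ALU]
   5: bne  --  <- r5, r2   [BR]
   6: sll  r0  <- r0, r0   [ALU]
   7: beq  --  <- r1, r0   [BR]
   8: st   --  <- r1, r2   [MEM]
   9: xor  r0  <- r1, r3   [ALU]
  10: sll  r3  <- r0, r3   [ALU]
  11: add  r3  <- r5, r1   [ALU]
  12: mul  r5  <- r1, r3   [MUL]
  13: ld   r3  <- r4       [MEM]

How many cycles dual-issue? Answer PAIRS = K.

#0 head=0: or sll i0&i1 dual
#1 head=2: beq sll i2&i3 dual
#2 head=4: or i4 RAW r2
#3 head=5: bne sll i5&i6 dual
#4 head=7: beq i7 no-port BR/MEM
#5 head=8: st xor i8&i9 dual
#6 head=10: sll i10 WAW r3
#7 head=11: add i11 RAW r3
#8 head=12: mul ld i12&i13 dual

PAIRS = 5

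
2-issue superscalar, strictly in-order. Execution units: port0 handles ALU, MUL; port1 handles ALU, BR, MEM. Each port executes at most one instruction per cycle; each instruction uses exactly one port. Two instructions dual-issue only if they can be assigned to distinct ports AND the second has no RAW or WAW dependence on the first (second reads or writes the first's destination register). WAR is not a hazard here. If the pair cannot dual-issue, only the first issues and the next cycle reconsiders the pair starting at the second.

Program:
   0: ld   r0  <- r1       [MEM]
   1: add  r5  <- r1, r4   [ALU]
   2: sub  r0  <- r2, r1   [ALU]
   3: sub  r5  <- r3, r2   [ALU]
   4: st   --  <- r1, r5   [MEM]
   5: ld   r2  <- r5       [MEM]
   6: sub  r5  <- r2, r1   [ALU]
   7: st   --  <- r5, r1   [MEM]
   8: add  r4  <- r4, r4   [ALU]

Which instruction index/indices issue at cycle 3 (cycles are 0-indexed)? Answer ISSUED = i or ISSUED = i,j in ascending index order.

[0] i0&i1  ld.MEM;add.ALU  -- 2-wide
[1] i2&i3  sub.ALU;sub.ALU  -- 2-wide
[2] i4  st.MEM  -- no-port MEM/MEM
[3] i5  ld.MEM  -- RAW r2
[4] i6  sub.ALU  -- RAW r5
[5] i7&i8  st.MEM;add.ALU  -- 2-wide

ISSUED = 5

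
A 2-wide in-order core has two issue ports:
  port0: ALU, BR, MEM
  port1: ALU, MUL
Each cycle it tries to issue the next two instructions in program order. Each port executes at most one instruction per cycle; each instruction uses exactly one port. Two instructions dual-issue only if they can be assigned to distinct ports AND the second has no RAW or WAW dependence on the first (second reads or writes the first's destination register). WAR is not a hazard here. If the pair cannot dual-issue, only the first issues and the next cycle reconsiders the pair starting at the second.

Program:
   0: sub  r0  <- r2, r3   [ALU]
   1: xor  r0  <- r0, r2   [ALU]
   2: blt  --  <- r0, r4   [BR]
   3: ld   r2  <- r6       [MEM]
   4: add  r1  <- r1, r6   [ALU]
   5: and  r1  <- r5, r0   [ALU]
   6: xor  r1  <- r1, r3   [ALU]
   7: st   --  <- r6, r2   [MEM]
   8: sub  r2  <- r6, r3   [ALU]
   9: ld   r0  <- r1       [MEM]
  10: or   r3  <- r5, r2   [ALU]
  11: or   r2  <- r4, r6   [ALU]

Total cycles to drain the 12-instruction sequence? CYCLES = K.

[0] i0  sub  -- RAW+WAW r0
[1] i1  xor  -- RAW r0
[2] i2  blt  -- no-port BR/MEM
[3] i3&i4  ld;add  -- 2-wide
[4] i5  and  -- RAW+WAW r1
[5] i6&i7  xor;st  -- 2-wide
[6] i8&i9  sub;ld  -- 2-wide
[7] i10&i11  or;or  -- 2-wide

CYCLES = 8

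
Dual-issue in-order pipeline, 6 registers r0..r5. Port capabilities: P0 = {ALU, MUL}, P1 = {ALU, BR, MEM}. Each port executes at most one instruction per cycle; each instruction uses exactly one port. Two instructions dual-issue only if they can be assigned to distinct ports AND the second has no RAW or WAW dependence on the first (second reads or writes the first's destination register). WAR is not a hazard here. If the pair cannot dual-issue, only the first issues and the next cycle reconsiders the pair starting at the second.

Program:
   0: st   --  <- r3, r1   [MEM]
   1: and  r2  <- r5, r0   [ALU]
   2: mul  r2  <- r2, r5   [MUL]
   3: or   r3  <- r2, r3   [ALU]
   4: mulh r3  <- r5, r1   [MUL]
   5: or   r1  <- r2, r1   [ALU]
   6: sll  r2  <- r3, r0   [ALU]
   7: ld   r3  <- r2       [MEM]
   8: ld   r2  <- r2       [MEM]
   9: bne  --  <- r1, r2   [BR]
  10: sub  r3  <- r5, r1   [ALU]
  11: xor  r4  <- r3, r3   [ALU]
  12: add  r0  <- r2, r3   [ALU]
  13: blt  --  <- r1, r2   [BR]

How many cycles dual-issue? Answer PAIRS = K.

  cy0 -> i0&i1 (st;and) dual
  cy1 -> i2 (mul) RAW r2
  cy2 -> i3 (or) WAW r3
  cy3 -> i4&i5 (mulh;or) dual
  cy4 -> i6 (sll) RAW r2
  cy5 -> i7 (ld) no-port MEM/MEM
  cy6 -> i8 (ld) no-port MEM/BR
  cy7 -> i9&i10 (bne;sub) dual
  cy8 -> i11&i12 (xor;add) dual
  cy9 -> i13 (blt) tail

PAIRS = 4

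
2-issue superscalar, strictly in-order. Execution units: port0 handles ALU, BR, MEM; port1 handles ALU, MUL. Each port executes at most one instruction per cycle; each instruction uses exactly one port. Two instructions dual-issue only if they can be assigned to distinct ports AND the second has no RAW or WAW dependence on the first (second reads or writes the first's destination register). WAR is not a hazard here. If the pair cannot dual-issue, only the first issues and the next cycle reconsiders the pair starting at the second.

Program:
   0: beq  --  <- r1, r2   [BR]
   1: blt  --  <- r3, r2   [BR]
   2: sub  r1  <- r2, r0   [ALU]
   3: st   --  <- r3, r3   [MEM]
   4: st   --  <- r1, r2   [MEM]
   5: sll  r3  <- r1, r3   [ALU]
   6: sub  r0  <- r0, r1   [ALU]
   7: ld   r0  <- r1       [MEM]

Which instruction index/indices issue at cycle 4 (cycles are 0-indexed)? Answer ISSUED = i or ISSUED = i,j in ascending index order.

t=0 i0:beq.BR ; no-port BR/BR
t=1 i1,i2:blt.BR;sub.ALU ; pair
t=2 i3:st.MEM ; no-port MEM/MEM
t=3 i4,i5:st.MEM;sll.ALU ; pair
t=4 i6:sub.ALU ; WAW r0
t=5 i7:ld.MEM ; tail

ISSUED = 6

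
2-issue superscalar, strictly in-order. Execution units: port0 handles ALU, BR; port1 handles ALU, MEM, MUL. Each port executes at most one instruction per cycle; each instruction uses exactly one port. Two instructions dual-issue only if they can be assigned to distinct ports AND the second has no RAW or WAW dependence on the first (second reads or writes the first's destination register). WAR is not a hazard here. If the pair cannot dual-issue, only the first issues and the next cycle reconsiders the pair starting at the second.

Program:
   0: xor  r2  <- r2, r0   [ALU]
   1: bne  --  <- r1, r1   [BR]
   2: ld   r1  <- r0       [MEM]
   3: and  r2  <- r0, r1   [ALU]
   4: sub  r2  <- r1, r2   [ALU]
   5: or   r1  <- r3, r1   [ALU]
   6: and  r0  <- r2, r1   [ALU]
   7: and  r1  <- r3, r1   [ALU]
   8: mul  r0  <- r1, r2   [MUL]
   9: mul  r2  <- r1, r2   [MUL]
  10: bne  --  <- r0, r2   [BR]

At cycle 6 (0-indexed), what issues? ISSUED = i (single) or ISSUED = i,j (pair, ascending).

ISSUED = 9

#0 head=0: xor.ALU;bne.BR i0&i1 pair
#1 head=2: ld.MEM i2 RAW r1
#2 head=3: and.ALU i3 RAW+WAW r2
#3 head=4: sub.ALU;or.ALU i4&i5 pair
#4 head=6: and.ALU;and.ALU i6&i7 pair
#5 head=8: mul.MUL i8 no-port MUL/MUL
#6 head=9: mul.MUL i9 RAW r2
#7 head=10: bne.BR i10 tail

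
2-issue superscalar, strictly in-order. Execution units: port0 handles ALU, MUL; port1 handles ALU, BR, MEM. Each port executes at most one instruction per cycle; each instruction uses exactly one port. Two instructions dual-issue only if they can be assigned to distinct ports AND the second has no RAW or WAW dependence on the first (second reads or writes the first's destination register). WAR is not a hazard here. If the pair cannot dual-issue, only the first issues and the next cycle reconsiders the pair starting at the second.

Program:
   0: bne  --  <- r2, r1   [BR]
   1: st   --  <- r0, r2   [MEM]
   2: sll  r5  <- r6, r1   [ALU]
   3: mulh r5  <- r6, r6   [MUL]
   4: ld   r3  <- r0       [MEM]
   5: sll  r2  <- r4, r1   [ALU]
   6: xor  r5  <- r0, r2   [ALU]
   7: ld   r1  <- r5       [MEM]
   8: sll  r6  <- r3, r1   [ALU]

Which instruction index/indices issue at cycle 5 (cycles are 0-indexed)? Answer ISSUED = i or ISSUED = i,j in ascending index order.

#0 head=0: bne i0 no-port BR/MEM
#1 head=1: st sll i1,i2 dual
#2 head=3: mulh ld i3,i4 dual
#3 head=5: sll i5 RAW r2
#4 head=6: xor i6 RAW r5
#5 head=7: ld i7 RAW r1
#6 head=8: sll i8 tail

ISSUED = 7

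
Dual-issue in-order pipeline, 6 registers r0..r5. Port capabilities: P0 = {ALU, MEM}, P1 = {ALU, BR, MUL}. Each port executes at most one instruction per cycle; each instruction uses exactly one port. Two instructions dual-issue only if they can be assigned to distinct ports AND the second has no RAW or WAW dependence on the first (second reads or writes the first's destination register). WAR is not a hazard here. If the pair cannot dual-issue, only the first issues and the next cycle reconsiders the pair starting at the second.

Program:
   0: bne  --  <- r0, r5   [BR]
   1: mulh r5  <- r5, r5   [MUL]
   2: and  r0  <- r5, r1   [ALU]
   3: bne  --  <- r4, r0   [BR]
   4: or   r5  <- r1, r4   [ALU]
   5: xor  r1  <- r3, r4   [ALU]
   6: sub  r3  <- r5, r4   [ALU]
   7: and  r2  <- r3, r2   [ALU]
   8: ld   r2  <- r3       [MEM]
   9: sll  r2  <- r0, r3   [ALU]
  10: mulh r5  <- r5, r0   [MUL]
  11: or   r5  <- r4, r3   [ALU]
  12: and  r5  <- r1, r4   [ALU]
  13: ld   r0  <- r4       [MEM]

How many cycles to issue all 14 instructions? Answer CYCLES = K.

c0: i0 bne  no-port BR/MUL
c1: i1 mulh  RAW r5
c2: i2 and  RAW r0
c3: i3+i4 bne;or  dual
c4: i5+i6 xor;sub  dual
c5: i7 and  WAW r2
c6: i8 ld  WAW r2
c7: i9+i10 sll;mulh  dual
c8: i11 or  WAW r5
c9: i12+i13 and;ld  dual

CYCLES = 10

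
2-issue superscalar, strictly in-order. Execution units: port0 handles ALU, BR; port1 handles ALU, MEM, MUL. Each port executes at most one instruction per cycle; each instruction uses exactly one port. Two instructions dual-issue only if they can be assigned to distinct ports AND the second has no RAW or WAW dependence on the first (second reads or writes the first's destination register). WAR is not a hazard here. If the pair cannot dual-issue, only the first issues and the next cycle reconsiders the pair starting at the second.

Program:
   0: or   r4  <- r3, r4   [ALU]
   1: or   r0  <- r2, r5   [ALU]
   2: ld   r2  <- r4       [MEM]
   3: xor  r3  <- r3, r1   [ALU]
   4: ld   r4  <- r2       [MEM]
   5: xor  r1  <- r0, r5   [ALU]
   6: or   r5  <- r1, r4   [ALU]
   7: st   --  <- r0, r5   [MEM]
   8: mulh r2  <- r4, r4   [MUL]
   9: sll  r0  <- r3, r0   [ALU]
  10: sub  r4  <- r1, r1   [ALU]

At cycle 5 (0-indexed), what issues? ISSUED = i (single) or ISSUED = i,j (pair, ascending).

ISSUED = 8,9

[0] i0+i1  or.ALU/or.ALU  -- 2-wide
[1] i2+i3  ld.MEM/xor.ALU  -- 2-wide
[2] i4+i5  ld.MEM/xor.ALU  -- 2-wide
[3] i6  or.ALU  -- RAW r5
[4] i7  st.MEM  -- no-port MEM/MUL
[5] i8+i9  mulh.MUL/sll.ALU  -- 2-wide
[6] i10  sub.ALU  -- tail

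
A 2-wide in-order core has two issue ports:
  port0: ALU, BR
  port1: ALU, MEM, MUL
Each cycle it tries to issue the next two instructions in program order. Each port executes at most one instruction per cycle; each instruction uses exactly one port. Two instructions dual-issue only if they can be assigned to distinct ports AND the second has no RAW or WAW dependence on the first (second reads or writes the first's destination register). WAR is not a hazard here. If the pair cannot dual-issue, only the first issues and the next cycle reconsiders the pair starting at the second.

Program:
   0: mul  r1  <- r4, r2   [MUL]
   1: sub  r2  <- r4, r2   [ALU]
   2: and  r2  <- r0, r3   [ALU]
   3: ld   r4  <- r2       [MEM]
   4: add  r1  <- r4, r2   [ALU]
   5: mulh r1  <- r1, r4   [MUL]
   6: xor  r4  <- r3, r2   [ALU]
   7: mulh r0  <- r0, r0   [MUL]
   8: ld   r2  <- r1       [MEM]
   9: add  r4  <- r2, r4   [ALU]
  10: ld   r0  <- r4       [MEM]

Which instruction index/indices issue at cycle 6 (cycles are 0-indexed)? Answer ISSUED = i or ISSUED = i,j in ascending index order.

ISSUED = 8

0. mul+sub @i0,i1  | dual
1. and @i2  | RAW r2
2. ld @i3  | RAW r4
3. add @i4  | RAW+WAW r1
4. mulh+xor @i5,i6  | dual
5. mulh @i7  | no-port MUL/MEM
6. ld @i8  | RAW r2
7. add @i9  | RAW r4
8. ld @i10  | tail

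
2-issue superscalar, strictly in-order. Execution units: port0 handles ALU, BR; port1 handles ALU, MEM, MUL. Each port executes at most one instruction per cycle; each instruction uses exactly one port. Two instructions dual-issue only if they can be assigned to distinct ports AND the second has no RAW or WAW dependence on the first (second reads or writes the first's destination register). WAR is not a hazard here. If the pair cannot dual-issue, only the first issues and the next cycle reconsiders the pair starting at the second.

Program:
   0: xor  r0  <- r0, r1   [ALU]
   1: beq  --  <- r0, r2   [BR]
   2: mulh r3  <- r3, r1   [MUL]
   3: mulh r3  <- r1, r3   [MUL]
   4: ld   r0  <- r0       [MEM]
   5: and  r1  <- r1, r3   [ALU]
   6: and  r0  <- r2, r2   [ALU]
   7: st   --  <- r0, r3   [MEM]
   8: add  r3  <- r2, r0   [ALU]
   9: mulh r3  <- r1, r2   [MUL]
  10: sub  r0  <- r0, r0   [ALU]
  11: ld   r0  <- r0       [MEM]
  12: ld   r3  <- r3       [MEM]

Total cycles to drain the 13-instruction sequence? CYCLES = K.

CYCLES = 9

0. xor @i0  | RAW r0
1. beq/mulh @i1&i2  | 2-wide
2. mulh @i3  | no-port MUL/MEM
3. ld/and @i4&i5  | 2-wide
4. and @i6  | RAW r0
5. st/add @i7&i8  | 2-wide
6. mulh/sub @i9&i10  | 2-wide
7. ld @i11  | no-port MEM/MEM
8. ld @i12  | tail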